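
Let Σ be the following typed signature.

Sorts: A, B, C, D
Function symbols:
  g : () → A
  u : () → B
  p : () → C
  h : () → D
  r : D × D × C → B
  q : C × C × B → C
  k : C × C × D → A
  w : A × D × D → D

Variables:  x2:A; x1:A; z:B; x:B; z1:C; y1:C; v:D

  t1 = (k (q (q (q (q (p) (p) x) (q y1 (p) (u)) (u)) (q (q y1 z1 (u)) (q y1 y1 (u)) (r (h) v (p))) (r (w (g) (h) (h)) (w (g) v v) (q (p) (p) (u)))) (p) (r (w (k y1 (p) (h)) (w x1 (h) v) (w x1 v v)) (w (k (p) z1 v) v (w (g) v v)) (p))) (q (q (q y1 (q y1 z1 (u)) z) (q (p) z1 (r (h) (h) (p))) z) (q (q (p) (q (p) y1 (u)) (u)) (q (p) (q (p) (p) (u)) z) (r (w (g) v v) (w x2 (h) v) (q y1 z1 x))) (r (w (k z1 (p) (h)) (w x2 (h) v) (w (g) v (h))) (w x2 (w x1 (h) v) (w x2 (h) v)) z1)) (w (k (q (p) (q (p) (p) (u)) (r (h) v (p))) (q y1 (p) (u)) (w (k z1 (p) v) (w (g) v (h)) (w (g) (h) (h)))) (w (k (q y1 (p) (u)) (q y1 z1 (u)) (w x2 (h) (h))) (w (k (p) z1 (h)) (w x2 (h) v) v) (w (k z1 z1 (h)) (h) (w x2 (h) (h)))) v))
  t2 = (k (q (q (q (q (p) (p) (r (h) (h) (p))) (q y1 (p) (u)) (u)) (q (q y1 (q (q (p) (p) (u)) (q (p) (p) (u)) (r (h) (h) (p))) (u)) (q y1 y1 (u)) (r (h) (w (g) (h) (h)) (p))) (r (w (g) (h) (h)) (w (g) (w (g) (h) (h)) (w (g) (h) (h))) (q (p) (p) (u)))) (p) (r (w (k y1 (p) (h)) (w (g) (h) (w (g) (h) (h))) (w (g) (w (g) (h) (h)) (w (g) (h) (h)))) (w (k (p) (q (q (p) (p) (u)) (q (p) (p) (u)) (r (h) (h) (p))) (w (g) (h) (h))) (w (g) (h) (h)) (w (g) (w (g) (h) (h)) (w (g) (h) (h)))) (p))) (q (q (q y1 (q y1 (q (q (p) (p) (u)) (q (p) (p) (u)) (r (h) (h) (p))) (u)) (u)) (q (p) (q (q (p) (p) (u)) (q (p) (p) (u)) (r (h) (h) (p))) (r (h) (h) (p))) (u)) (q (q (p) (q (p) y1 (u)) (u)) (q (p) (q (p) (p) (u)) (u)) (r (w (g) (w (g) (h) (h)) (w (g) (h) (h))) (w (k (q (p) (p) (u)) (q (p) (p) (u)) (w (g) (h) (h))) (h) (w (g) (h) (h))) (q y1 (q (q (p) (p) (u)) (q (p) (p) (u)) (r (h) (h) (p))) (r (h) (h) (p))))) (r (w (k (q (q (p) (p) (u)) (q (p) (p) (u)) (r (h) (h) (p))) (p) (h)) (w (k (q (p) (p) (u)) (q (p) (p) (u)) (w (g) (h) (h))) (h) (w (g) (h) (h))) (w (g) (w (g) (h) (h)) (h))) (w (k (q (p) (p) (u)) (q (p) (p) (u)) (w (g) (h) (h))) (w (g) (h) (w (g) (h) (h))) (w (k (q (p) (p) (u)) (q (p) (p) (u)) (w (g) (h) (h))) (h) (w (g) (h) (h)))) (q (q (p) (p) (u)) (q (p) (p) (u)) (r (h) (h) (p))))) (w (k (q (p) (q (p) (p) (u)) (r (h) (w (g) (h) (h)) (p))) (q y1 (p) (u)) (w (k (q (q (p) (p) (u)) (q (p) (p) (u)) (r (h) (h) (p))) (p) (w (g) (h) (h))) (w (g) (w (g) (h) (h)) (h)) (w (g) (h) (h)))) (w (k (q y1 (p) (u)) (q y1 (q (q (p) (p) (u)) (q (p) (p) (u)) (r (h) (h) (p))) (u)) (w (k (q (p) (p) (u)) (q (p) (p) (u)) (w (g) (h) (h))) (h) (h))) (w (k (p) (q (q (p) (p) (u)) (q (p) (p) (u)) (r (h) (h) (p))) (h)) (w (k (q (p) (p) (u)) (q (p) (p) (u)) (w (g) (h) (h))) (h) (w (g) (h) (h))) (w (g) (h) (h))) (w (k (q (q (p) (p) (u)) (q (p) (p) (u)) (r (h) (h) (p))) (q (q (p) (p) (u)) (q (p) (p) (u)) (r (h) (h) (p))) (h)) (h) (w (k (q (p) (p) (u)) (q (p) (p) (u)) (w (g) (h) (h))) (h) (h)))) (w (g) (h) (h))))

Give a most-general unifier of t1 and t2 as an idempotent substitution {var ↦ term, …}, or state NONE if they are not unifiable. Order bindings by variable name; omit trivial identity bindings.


{v ↦ (w (g) (h) (h)), x ↦ (r (h) (h) (p)), x1 ↦ (g), x2 ↦ (k (q (p) (p) (u)) (q (p) (p) (u)) (w (g) (h) (h))), z ↦ (u), z1 ↦ (q (q (p) (p) (u)) (q (p) (p) (u)) (r (h) (h) (p)))}


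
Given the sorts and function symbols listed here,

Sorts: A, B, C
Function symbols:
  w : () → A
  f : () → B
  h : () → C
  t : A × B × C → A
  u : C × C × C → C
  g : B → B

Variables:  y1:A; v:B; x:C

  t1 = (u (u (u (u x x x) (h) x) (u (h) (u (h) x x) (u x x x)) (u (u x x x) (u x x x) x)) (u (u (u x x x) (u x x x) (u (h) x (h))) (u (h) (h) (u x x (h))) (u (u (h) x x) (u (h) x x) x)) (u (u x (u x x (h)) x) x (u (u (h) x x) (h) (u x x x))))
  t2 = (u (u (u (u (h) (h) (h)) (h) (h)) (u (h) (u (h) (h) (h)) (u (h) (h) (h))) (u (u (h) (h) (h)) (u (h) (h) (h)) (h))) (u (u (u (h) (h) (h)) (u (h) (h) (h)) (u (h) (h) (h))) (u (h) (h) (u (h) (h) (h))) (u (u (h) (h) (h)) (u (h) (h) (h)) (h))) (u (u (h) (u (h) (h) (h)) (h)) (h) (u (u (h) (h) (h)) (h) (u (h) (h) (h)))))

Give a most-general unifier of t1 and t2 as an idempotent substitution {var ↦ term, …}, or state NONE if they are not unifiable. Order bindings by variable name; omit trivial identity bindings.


{x ↦ (h)}


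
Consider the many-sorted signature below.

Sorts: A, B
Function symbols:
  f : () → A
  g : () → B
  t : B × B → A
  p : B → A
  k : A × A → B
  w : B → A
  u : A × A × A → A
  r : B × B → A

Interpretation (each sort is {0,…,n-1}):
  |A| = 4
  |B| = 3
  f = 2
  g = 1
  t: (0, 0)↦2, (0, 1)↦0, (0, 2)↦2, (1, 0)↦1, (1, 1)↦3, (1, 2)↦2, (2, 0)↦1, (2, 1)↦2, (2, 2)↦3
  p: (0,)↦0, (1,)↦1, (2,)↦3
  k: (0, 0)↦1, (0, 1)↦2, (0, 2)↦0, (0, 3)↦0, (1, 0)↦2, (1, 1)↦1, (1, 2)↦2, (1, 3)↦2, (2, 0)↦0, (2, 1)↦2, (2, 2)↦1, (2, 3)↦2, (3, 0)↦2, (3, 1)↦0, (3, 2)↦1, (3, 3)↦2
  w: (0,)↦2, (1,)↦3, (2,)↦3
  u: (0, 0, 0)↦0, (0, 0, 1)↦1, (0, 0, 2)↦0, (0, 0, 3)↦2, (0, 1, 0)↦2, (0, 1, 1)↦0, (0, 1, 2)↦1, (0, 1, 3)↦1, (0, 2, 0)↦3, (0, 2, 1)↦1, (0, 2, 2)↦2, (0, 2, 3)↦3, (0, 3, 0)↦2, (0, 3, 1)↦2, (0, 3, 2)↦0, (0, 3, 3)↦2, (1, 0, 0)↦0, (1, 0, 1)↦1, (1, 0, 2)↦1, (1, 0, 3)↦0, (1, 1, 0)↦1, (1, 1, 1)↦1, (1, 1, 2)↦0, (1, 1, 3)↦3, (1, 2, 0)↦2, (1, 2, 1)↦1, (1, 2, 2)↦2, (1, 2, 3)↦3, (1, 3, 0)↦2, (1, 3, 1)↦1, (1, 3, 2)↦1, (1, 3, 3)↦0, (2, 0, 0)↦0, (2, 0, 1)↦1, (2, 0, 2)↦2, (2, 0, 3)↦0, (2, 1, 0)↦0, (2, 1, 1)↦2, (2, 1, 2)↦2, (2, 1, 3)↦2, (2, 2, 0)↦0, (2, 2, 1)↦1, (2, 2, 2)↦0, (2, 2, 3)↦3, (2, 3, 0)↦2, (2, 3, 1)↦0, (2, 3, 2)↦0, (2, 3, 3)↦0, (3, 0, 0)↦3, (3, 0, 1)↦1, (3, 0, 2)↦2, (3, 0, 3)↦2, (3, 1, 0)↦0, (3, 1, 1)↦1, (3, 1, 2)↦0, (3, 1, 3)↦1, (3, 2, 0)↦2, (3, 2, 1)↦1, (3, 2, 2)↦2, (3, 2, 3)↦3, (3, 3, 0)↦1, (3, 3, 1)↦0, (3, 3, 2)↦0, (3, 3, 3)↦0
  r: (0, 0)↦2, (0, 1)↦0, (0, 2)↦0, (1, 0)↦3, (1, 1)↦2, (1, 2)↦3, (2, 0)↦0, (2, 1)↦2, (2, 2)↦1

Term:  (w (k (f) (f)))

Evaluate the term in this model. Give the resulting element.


  f = 2
  f = 2
  (k (f) (f)) = k(2, 2) = 1
  (w (k (f) (f))) = w(1,) = 3

value = 3


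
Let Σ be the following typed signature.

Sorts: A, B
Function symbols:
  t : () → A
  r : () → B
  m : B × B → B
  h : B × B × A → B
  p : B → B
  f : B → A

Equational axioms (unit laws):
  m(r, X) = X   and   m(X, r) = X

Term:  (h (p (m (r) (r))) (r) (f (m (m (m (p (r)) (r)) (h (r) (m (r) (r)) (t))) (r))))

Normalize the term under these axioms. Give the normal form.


normal form = (h (p (r)) (r) (f (m (p (r)) (h (r) (r) (t)))))

1. (h (p (m (r) (r))) (r) (f (m (m (m (p (r)) (r)) (h (r) (m (r) (r)) (t))) (r))))  →  (h (p (r)) (r) (f (m (m (m (p (r)) (r)) (h (r) (m (r) (r)) (t))) (r))))
2. (h (p (r)) (r) (f (m (m (m (p (r)) (r)) (h (r) (m (r) (r)) (t))) (r))))  →  (h (p (r)) (r) (f (m (m (p (r)) (r)) (h (r) (m (r) (r)) (t)))))
3. (h (p (r)) (r) (f (m (m (p (r)) (r)) (h (r) (m (r) (r)) (t)))))  →  (h (p (r)) (r) (f (m (p (r)) (h (r) (m (r) (r)) (t)))))
4. (h (p (r)) (r) (f (m (p (r)) (h (r) (m (r) (r)) (t)))))  →  (h (p (r)) (r) (f (m (p (r)) (h (r) (r) (t)))))


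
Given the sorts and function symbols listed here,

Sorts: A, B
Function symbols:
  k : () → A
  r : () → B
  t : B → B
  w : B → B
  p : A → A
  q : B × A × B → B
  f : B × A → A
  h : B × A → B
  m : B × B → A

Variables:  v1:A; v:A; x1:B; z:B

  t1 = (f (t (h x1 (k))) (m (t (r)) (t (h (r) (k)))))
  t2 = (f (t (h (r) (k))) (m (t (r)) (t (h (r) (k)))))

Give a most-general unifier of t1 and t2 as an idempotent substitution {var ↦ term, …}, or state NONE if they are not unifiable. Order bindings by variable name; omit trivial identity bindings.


{x1 ↦ (r)}


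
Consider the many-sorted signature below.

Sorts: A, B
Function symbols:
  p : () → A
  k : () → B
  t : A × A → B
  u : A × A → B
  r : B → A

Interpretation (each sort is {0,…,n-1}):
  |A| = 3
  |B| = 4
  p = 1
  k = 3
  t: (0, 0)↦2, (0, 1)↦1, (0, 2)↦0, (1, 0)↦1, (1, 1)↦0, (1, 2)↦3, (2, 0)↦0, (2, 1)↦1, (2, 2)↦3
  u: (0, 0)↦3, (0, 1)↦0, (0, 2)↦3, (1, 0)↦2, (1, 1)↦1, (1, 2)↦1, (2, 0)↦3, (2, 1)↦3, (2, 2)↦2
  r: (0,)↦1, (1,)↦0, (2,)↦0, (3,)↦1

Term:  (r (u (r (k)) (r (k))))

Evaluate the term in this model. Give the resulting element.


value = 0

  k = 3
  (r (k)) = r(3,) = 1
  k = 3
  (r (k)) = r(3,) = 1
  (u (r (k)) (r (k))) = u(1, 1) = 1
  (r (u (r (k)) (r (k)))) = r(1,) = 0


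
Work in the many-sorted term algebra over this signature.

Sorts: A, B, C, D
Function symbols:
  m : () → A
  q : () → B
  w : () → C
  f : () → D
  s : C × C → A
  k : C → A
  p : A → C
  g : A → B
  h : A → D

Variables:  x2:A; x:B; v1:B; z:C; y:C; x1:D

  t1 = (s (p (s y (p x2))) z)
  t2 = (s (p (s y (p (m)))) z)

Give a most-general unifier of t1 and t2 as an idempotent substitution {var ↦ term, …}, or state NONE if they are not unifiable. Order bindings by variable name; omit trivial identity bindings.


{x2 ↦ (m)}


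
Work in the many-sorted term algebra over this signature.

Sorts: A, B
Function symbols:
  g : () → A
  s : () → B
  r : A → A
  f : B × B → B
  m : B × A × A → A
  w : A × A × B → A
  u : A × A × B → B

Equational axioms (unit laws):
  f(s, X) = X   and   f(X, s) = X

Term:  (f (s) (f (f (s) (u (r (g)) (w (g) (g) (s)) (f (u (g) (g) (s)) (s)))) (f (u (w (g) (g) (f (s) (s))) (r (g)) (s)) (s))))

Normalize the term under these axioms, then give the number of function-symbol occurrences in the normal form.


size = 20

1. (f (s) (f (f (s) (u (r (g)) (w (g) (g) (s)) (f (u (g) (g) (s)) (s)))) (f (u (w (g) (g) (f (s) (s))) (r (g)) (s)) (s))))  →  (f (f (s) (u (r (g)) (w (g) (g) (s)) (f (u (g) (g) (s)) (s)))) (f (u (w (g) (g) (f (s) (s))) (r (g)) (s)) (s)))
2. (f (f (s) (u (r (g)) (w (g) (g) (s)) (f (u (g) (g) (s)) (s)))) (f (u (w (g) (g) (f (s) (s))) (r (g)) (s)) (s)))  →  (f (u (r (g)) (w (g) (g) (s)) (f (u (g) (g) (s)) (s))) (f (u (w (g) (g) (f (s) (s))) (r (g)) (s)) (s)))
3. (f (u (r (g)) (w (g) (g) (s)) (f (u (g) (g) (s)) (s))) (f (u (w (g) (g) (f (s) (s))) (r (g)) (s)) (s)))  →  (f (u (r (g)) (w (g) (g) (s)) (u (g) (g) (s))) (f (u (w (g) (g) (f (s) (s))) (r (g)) (s)) (s)))
4. (f (u (r (g)) (w (g) (g) (s)) (u (g) (g) (s))) (f (u (w (g) (g) (f (s) (s))) (r (g)) (s)) (s)))  →  (f (u (r (g)) (w (g) (g) (s)) (u (g) (g) (s))) (u (w (g) (g) (f (s) (s))) (r (g)) (s)))
5. (f (u (r (g)) (w (g) (g) (s)) (u (g) (g) (s))) (u (w (g) (g) (f (s) (s))) (r (g)) (s)))  →  (f (u (r (g)) (w (g) (g) (s)) (u (g) (g) (s))) (u (w (g) (g) (s)) (r (g)) (s)))
normal form: (f (u (r (g)) (w (g) (g) (s)) (u (g) (g) (s))) (u (w (g) (g) (s)) (r (g)) (s)))


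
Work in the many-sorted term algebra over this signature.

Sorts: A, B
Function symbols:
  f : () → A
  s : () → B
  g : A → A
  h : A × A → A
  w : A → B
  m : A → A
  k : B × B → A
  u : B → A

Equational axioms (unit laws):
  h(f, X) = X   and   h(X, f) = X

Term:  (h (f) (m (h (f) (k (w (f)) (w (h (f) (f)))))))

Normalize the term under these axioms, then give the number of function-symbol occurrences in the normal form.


1. (h (f) (m (h (f) (k (w (f)) (w (h (f) (f)))))))  →  (m (h (f) (k (w (f)) (w (h (f) (f))))))
2. (m (h (f) (k (w (f)) (w (h (f) (f))))))  →  (m (k (w (f)) (w (h (f) (f)))))
3. (m (k (w (f)) (w (h (f) (f)))))  →  (m (k (w (f)) (w (f))))
normal form: (m (k (w (f)) (w (f))))

size = 6


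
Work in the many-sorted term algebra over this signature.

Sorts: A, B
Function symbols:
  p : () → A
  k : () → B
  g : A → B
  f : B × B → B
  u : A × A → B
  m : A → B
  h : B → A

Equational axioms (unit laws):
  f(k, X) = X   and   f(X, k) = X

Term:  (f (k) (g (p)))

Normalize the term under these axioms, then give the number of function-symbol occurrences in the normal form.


1. (f (k) (g (p)))  →  (g (p))
normal form: (g (p))

size = 2


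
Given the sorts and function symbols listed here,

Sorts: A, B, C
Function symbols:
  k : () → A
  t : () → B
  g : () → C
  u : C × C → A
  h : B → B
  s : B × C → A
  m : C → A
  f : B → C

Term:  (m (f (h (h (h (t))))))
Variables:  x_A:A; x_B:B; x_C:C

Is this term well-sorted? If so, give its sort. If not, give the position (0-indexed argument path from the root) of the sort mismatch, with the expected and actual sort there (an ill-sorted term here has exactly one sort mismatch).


          (t) : B
        (h (t)) : B
      (h (h (t))) : B
    (h (h (h (t)))) : B
  (f (h (h (h (t))))) : C
(m (f (h (h (h (t)))))) : A

well-sorted; sort = A


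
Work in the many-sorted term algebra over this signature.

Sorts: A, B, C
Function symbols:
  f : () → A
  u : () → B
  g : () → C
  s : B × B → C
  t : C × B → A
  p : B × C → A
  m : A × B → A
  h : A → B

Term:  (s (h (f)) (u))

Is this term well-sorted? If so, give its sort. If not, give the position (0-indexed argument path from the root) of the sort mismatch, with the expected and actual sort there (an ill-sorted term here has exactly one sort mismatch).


    (f) : A
  (h (f)) : B
  (u) : B
(s (h (f)) (u)) : C

well-sorted; sort = C


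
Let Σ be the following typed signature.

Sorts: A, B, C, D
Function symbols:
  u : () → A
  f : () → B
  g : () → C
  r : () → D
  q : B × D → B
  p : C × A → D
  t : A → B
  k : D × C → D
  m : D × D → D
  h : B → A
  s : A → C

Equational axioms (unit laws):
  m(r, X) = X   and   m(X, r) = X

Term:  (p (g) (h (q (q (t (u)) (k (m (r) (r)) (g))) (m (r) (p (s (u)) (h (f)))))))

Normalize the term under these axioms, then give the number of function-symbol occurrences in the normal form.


size = 15

1. (p (g) (h (q (q (t (u)) (k (m (r) (r)) (g))) (m (r) (p (s (u)) (h (f)))))))  →  (p (g) (h (q (q (t (u)) (k (r) (g))) (m (r) (p (s (u)) (h (f)))))))
2. (p (g) (h (q (q (t (u)) (k (r) (g))) (m (r) (p (s (u)) (h (f)))))))  →  (p (g) (h (q (q (t (u)) (k (r) (g))) (p (s (u)) (h (f))))))
normal form: (p (g) (h (q (q (t (u)) (k (r) (g))) (p (s (u)) (h (f))))))


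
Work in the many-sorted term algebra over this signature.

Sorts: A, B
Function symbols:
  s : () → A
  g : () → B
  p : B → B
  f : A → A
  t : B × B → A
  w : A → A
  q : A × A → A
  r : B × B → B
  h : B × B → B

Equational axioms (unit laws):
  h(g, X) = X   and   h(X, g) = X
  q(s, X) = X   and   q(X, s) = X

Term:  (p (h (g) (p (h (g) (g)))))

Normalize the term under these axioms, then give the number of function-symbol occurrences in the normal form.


size = 3

1. (p (h (g) (p (h (g) (g)))))  →  (p (p (h (g) (g))))
2. (p (p (h (g) (g))))  →  (p (p (g)))
normal form: (p (p (g)))


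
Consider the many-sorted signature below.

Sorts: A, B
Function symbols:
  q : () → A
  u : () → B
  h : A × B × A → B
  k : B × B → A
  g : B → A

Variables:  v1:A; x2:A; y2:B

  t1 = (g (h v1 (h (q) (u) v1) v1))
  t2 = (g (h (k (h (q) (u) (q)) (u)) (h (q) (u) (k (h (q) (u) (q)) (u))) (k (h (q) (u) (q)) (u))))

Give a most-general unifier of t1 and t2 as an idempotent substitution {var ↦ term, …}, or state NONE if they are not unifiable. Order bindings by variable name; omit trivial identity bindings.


{v1 ↦ (k (h (q) (u) (q)) (u))}


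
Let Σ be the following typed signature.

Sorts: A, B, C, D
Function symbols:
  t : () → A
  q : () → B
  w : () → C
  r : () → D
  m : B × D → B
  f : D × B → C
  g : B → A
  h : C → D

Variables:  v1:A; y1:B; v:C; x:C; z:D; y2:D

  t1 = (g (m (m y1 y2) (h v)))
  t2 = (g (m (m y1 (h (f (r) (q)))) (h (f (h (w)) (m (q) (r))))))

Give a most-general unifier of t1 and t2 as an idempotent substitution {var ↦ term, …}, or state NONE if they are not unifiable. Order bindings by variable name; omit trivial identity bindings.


{v ↦ (f (h (w)) (m (q) (r))), y2 ↦ (h (f (r) (q)))}


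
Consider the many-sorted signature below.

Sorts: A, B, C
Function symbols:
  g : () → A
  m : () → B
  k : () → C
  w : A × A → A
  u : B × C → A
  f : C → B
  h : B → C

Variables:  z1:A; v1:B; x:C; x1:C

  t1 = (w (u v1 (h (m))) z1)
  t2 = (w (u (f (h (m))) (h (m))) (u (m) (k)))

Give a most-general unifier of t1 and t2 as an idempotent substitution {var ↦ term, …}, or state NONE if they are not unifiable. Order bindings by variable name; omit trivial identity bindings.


{v1 ↦ (f (h (m))), z1 ↦ (u (m) (k))}


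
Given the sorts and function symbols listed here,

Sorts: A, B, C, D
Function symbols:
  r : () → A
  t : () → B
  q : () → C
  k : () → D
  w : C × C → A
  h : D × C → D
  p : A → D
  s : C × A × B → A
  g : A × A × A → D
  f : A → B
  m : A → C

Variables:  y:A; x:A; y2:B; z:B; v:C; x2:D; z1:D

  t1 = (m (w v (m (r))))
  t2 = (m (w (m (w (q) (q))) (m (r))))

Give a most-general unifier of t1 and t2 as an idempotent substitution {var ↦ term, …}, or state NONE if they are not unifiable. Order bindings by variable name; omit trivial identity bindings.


{v ↦ (m (w (q) (q)))}


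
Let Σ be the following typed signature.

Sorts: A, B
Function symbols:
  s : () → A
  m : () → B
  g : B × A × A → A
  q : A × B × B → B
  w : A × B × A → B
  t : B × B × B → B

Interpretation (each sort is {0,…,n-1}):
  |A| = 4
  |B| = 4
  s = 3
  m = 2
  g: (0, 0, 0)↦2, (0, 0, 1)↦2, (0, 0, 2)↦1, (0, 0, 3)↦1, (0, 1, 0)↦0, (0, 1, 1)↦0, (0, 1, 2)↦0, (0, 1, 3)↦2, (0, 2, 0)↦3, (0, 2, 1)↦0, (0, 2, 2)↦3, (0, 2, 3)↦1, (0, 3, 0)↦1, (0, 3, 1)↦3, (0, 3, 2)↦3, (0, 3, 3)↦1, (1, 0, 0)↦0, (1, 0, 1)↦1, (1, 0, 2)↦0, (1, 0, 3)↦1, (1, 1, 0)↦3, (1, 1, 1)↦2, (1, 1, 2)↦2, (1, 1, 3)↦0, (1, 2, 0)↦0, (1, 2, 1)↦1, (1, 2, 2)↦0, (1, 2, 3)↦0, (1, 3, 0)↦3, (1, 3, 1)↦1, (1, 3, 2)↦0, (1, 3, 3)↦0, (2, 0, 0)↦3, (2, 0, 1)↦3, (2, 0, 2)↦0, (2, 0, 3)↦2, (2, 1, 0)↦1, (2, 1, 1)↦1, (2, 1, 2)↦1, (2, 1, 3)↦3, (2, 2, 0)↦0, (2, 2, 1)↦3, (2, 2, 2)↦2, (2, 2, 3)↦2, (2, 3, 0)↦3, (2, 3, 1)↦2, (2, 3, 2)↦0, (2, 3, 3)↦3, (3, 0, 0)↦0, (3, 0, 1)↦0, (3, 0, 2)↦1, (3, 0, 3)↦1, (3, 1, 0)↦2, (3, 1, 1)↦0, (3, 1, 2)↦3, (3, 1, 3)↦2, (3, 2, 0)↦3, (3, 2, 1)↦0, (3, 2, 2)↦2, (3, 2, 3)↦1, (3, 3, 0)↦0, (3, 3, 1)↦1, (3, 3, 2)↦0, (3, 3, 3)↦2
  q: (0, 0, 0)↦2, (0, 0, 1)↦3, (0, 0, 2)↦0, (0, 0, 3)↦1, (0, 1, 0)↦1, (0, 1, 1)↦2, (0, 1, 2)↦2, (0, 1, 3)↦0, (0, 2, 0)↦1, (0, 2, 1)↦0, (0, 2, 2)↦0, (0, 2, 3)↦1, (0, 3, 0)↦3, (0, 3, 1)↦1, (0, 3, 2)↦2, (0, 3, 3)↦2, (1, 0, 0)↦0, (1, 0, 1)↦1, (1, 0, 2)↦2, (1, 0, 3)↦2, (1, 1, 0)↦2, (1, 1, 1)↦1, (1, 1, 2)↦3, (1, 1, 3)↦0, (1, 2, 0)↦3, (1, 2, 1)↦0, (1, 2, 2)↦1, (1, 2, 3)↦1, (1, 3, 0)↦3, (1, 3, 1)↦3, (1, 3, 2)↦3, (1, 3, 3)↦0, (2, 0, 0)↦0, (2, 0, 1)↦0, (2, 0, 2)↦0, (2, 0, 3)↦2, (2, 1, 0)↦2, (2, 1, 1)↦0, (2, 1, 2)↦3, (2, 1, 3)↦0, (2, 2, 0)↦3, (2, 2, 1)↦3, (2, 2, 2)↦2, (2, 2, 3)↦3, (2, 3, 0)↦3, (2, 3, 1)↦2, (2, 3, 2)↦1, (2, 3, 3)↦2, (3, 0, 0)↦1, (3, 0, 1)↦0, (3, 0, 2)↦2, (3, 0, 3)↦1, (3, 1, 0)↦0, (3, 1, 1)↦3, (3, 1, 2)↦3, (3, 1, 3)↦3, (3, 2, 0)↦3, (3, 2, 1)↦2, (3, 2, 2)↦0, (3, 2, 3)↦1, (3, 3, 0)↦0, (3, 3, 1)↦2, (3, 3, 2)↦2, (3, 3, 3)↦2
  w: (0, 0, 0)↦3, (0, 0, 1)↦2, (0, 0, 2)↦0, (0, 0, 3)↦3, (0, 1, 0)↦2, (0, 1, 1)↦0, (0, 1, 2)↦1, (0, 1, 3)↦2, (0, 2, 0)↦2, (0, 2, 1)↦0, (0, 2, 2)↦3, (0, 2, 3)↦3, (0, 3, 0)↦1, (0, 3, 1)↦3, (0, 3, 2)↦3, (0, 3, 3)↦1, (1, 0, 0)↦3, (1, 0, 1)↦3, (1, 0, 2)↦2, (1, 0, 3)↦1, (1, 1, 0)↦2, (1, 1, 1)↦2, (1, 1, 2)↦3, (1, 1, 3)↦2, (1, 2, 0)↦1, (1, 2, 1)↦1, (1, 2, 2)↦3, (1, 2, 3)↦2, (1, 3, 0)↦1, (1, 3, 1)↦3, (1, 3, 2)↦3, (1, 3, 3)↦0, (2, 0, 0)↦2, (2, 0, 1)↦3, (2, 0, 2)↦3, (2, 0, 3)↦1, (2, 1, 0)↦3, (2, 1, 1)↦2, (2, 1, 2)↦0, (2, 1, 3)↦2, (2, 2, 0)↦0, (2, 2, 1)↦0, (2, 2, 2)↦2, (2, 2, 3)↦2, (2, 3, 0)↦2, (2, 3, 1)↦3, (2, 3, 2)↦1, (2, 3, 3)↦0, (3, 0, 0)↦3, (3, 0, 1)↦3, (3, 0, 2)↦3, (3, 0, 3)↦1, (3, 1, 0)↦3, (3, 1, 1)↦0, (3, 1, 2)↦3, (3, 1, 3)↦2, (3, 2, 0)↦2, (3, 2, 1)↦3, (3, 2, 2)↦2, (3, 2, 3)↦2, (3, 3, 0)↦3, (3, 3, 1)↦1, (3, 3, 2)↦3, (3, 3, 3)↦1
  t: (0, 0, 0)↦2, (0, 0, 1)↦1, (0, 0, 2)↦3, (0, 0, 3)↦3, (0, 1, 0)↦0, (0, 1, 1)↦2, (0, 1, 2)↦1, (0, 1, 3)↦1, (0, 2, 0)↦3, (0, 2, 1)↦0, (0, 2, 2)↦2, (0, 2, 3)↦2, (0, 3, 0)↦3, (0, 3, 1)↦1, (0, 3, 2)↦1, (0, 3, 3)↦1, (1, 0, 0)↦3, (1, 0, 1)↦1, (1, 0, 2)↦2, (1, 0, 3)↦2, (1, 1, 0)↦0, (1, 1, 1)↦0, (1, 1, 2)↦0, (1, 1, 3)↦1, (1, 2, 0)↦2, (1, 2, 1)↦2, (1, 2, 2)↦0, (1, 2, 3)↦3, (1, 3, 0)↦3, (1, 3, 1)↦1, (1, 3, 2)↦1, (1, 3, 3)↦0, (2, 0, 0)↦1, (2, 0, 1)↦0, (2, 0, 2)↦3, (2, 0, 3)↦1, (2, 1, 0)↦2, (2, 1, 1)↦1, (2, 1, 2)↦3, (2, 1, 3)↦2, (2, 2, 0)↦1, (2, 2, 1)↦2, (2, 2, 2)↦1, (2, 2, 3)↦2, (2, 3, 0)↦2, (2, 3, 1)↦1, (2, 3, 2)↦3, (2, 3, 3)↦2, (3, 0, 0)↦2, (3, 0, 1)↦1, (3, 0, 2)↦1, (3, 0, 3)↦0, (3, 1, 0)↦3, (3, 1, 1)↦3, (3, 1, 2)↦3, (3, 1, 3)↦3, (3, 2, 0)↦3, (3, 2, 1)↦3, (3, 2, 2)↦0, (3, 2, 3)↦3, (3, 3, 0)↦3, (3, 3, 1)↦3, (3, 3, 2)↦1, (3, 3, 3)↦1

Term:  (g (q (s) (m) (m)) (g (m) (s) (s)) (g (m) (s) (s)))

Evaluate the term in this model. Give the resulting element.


  s = 3
  m = 2
  m = 2
  (q (s) (m) (m)) = q(3, 2, 2) = 0
  m = 2
  s = 3
  s = 3
  (g (m) (s) (s)) = g(2, 3, 3) = 3
  m = 2
  s = 3
  s = 3
  (g (m) (s) (s)) = g(2, 3, 3) = 3
  (g (q (s) (m) (m)) (g (m) (s) (s)) (g (m) (s) (s))) = g(0, 3, 3) = 1

value = 1


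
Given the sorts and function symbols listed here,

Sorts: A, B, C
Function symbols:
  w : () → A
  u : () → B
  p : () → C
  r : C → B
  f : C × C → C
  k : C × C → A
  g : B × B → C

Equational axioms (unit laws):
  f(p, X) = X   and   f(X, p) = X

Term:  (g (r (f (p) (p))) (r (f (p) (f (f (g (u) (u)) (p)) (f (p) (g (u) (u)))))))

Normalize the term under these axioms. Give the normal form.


normal form = (g (r (p)) (r (f (g (u) (u)) (g (u) (u)))))

1. (g (r (f (p) (p))) (r (f (p) (f (f (g (u) (u)) (p)) (f (p) (g (u) (u)))))))  →  (g (r (p)) (r (f (p) (f (f (g (u) (u)) (p)) (f (p) (g (u) (u)))))))
2. (g (r (p)) (r (f (p) (f (f (g (u) (u)) (p)) (f (p) (g (u) (u)))))))  →  (g (r (p)) (r (f (f (g (u) (u)) (p)) (f (p) (g (u) (u))))))
3. (g (r (p)) (r (f (f (g (u) (u)) (p)) (f (p) (g (u) (u))))))  →  (g (r (p)) (r (f (g (u) (u)) (f (p) (g (u) (u))))))
4. (g (r (p)) (r (f (g (u) (u)) (f (p) (g (u) (u))))))  →  (g (r (p)) (r (f (g (u) (u)) (g (u) (u)))))


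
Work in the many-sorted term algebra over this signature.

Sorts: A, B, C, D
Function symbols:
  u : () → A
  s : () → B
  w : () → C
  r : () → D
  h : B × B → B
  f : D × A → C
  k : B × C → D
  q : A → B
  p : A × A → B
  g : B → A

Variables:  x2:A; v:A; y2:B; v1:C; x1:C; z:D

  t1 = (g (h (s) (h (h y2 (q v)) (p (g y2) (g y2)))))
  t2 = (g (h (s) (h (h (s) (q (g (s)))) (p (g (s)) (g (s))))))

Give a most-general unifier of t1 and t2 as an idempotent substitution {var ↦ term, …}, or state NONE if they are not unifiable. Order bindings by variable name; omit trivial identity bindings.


{v ↦ (g (s)), y2 ↦ (s)}


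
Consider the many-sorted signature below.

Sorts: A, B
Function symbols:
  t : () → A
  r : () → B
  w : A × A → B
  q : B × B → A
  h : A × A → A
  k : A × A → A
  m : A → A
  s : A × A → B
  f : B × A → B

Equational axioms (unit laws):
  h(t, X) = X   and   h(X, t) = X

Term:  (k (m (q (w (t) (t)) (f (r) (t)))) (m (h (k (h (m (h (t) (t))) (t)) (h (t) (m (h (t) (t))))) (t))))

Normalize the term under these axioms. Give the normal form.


normal form = (k (m (q (w (t) (t)) (f (r) (t)))) (m (k (m (t)) (m (t)))))

1. (k (m (q (w (t) (t)) (f (r) (t)))) (m (h (k (h (m (h (t) (t))) (t)) (h (t) (m (h (t) (t))))) (t))))  →  (k (m (q (w (t) (t)) (f (r) (t)))) (m (k (h (m (h (t) (t))) (t)) (h (t) (m (h (t) (t)))))))
2. (k (m (q (w (t) (t)) (f (r) (t)))) (m (k (h (m (h (t) (t))) (t)) (h (t) (m (h (t) (t)))))))  →  (k (m (q (w (t) (t)) (f (r) (t)))) (m (k (m (h (t) (t))) (h (t) (m (h (t) (t)))))))
3. (k (m (q (w (t) (t)) (f (r) (t)))) (m (k (m (h (t) (t))) (h (t) (m (h (t) (t)))))))  →  (k (m (q (w (t) (t)) (f (r) (t)))) (m (k (m (t)) (h (t) (m (h (t) (t)))))))
4. (k (m (q (w (t) (t)) (f (r) (t)))) (m (k (m (t)) (h (t) (m (h (t) (t)))))))  →  (k (m (q (w (t) (t)) (f (r) (t)))) (m (k (m (t)) (m (h (t) (t))))))
5. (k (m (q (w (t) (t)) (f (r) (t)))) (m (k (m (t)) (m (h (t) (t))))))  →  (k (m (q (w (t) (t)) (f (r) (t)))) (m (k (m (t)) (m (t)))))


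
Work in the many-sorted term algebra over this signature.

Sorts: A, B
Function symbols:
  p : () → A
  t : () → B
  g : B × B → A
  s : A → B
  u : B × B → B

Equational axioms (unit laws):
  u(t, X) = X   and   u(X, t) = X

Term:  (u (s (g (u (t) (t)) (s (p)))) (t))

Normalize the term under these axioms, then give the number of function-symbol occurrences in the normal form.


1. (u (s (g (u (t) (t)) (s (p)))) (t))  →  (s (g (u (t) (t)) (s (p))))
2. (s (g (u (t) (t)) (s (p))))  →  (s (g (t) (s (p))))
normal form: (s (g (t) (s (p))))

size = 5


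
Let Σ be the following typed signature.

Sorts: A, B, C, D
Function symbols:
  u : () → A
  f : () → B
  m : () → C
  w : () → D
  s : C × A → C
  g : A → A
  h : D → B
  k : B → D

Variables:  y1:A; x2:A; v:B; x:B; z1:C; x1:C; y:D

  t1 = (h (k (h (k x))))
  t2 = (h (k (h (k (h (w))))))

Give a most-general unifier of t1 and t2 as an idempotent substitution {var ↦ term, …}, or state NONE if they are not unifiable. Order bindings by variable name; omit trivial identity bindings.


{x ↦ (h (w))}


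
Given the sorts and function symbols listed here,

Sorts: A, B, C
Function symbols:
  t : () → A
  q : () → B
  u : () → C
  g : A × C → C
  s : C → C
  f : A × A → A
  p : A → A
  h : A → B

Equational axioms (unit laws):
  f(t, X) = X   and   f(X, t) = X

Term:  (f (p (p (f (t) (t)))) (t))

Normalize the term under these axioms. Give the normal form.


normal form = (p (p (t)))

1. (f (p (p (f (t) (t)))) (t))  →  (p (p (f (t) (t))))
2. (p (p (f (t) (t))))  →  (p (p (t)))


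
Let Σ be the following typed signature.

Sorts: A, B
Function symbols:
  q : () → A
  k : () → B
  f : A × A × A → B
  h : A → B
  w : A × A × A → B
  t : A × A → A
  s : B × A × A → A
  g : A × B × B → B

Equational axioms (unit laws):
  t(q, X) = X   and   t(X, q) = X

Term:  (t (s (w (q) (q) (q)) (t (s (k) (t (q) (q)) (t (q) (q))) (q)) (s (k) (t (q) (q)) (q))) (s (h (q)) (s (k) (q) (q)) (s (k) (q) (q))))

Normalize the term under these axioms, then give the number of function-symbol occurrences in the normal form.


size = 25

1. (t (s (w (q) (q) (q)) (t (s (k) (t (q) (q)) (t (q) (q))) (q)) (s (k) (t (q) (q)) (q))) (s (h (q)) (s (k) (q) (q)) (s (k) (q) (q))))  →  (t (s (w (q) (q) (q)) (s (k) (t (q) (q)) (t (q) (q))) (s (k) (t (q) (q)) (q))) (s (h (q)) (s (k) (q) (q)) (s (k) (q) (q))))
2. (t (s (w (q) (q) (q)) (s (k) (t (q) (q)) (t (q) (q))) (s (k) (t (q) (q)) (q))) (s (h (q)) (s (k) (q) (q)) (s (k) (q) (q))))  →  (t (s (w (q) (q) (q)) (s (k) (q) (t (q) (q))) (s (k) (t (q) (q)) (q))) (s (h (q)) (s (k) (q) (q)) (s (k) (q) (q))))
3. (t (s (w (q) (q) (q)) (s (k) (q) (t (q) (q))) (s (k) (t (q) (q)) (q))) (s (h (q)) (s (k) (q) (q)) (s (k) (q) (q))))  →  (t (s (w (q) (q) (q)) (s (k) (q) (q)) (s (k) (t (q) (q)) (q))) (s (h (q)) (s (k) (q) (q)) (s (k) (q) (q))))
4. (t (s (w (q) (q) (q)) (s (k) (q) (q)) (s (k) (t (q) (q)) (q))) (s (h (q)) (s (k) (q) (q)) (s (k) (q) (q))))  →  (t (s (w (q) (q) (q)) (s (k) (q) (q)) (s (k) (q) (q))) (s (h (q)) (s (k) (q) (q)) (s (k) (q) (q))))
normal form: (t (s (w (q) (q) (q)) (s (k) (q) (q)) (s (k) (q) (q))) (s (h (q)) (s (k) (q) (q)) (s (k) (q) (q))))


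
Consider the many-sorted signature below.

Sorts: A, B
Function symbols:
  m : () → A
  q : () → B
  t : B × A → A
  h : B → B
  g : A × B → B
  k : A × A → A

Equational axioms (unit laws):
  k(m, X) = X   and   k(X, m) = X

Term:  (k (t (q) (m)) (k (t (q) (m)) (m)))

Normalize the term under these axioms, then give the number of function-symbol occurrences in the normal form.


size = 7

1. (k (t (q) (m)) (k (t (q) (m)) (m)))  →  (k (t (q) (m)) (t (q) (m)))
normal form: (k (t (q) (m)) (t (q) (m)))


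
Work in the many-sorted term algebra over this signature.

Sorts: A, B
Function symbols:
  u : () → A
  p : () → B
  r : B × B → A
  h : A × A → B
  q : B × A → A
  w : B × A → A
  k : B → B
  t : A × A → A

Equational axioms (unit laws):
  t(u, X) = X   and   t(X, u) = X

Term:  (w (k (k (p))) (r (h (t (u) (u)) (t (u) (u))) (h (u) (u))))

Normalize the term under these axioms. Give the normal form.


normal form = (w (k (k (p))) (r (h (u) (u)) (h (u) (u))))

1. (w (k (k (p))) (r (h (t (u) (u)) (t (u) (u))) (h (u) (u))))  →  (w (k (k (p))) (r (h (u) (t (u) (u))) (h (u) (u))))
2. (w (k (k (p))) (r (h (u) (t (u) (u))) (h (u) (u))))  →  (w (k (k (p))) (r (h (u) (u)) (h (u) (u))))


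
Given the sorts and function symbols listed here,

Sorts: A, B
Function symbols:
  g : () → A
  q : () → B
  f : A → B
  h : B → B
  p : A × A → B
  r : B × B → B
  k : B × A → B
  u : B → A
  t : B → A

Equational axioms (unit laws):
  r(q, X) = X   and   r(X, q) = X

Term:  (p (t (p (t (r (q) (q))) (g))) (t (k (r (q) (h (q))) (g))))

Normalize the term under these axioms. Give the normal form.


normal form = (p (t (p (t (q)) (g))) (t (k (h (q)) (g))))

1. (p (t (p (t (r (q) (q))) (g))) (t (k (r (q) (h (q))) (g))))  →  (p (t (p (t (q)) (g))) (t (k (r (q) (h (q))) (g))))
2. (p (t (p (t (q)) (g))) (t (k (r (q) (h (q))) (g))))  →  (p (t (p (t (q)) (g))) (t (k (h (q)) (g))))


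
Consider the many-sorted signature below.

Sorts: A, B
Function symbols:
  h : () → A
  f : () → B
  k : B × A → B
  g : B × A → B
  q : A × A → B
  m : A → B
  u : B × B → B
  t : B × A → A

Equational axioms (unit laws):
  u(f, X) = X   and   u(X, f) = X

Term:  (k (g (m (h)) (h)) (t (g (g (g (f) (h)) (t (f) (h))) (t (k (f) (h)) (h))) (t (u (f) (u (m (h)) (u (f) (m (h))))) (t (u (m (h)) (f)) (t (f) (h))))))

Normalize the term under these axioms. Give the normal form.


normal form = (k (g (m (h)) (h)) (t (g (g (g (f) (h)) (t (f) (h))) (t (k (f) (h)) (h))) (t (u (m (h)) (m (h))) (t (m (h)) (t (f) (h))))))

1. (k (g (m (h)) (h)) (t (g (g (g (f) (h)) (t (f) (h))) (t (k (f) (h)) (h))) (t (u (f) (u (m (h)) (u (f) (m (h))))) (t (u (m (h)) (f)) (t (f) (h))))))  →  (k (g (m (h)) (h)) (t (g (g (g (f) (h)) (t (f) (h))) (t (k (f) (h)) (h))) (t (u (m (h)) (u (f) (m (h)))) (t (u (m (h)) (f)) (t (f) (h))))))
2. (k (g (m (h)) (h)) (t (g (g (g (f) (h)) (t (f) (h))) (t (k (f) (h)) (h))) (t (u (m (h)) (u (f) (m (h)))) (t (u (m (h)) (f)) (t (f) (h))))))  →  (k (g (m (h)) (h)) (t (g (g (g (f) (h)) (t (f) (h))) (t (k (f) (h)) (h))) (t (u (m (h)) (m (h))) (t (u (m (h)) (f)) (t (f) (h))))))
3. (k (g (m (h)) (h)) (t (g (g (g (f) (h)) (t (f) (h))) (t (k (f) (h)) (h))) (t (u (m (h)) (m (h))) (t (u (m (h)) (f)) (t (f) (h))))))  →  (k (g (m (h)) (h)) (t (g (g (g (f) (h)) (t (f) (h))) (t (k (f) (h)) (h))) (t (u (m (h)) (m (h))) (t (m (h)) (t (f) (h))))))


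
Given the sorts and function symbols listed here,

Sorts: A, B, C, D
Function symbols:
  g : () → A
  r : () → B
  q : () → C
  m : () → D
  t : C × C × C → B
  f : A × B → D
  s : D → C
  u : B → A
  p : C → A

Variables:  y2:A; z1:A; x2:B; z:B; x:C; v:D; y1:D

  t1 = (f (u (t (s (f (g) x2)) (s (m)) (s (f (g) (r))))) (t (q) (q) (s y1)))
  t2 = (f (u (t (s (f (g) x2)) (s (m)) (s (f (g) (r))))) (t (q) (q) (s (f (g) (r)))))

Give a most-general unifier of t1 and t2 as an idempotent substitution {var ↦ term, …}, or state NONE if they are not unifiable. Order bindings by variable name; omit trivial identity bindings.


{y1 ↦ (f (g) (r))}


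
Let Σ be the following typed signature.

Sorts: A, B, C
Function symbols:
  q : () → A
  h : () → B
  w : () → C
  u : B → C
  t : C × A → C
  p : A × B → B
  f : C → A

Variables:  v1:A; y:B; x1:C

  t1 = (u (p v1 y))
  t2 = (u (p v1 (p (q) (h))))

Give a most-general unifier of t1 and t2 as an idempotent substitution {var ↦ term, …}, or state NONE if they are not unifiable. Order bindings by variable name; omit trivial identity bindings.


{y ↦ (p (q) (h))}


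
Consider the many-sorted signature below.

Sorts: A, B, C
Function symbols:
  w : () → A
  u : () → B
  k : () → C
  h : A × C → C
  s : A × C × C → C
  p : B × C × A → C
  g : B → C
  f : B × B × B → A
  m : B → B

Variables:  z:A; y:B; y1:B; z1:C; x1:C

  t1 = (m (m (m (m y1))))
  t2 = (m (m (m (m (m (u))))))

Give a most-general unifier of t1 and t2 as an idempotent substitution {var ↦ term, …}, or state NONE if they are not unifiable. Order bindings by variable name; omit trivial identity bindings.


{y1 ↦ (m (u))}


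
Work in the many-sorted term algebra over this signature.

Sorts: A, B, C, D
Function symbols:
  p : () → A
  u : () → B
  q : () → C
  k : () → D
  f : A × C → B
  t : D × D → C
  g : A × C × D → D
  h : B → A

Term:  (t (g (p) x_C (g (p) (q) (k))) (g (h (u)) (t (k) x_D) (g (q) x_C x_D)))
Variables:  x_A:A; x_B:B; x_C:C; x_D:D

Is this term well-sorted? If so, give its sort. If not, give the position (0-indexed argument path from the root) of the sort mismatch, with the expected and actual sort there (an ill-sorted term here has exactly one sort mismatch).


    (p) : A
    x_C : C
      (p) : A
      (q) : C
      (k) : D
    (g (p) (q) (k)) : D
  (g (p) x_C (g (p) (q) (k))) : D
      (u) : B
    (h (u)) : A
      (k) : D
      x_D : D
    (t (k) x_D) : C
      (q) : C
      x_C : C
      x_D : D
    (g (q) x_C x_D) : ✗ arg 0 at [1, 2, 0] has sort C, expected A

ill-sorted at position [1, 2, 0]: expected A, got C


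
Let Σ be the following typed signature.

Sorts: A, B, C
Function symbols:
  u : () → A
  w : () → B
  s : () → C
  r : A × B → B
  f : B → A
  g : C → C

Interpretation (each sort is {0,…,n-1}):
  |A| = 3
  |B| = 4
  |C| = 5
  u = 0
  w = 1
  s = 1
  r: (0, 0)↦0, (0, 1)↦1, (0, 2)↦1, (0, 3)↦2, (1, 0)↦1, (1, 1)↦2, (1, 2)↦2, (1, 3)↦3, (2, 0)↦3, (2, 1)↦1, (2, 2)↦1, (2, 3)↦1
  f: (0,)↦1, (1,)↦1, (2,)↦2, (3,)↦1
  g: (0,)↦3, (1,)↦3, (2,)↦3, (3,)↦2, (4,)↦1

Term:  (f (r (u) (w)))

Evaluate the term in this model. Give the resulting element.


  u = 0
  w = 1
  (r (u) (w)) = r(0, 1) = 1
  (f (r (u) (w))) = f(1,) = 1

value = 1


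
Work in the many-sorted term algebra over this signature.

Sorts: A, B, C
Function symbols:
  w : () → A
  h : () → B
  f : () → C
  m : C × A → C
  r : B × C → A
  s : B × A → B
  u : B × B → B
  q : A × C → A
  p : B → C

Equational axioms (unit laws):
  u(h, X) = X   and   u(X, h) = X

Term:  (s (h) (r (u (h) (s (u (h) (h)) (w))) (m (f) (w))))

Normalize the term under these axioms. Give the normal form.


1. (s (h) (r (u (h) (s (u (h) (h)) (w))) (m (f) (w))))  →  (s (h) (r (s (u (h) (h)) (w)) (m (f) (w))))
2. (s (h) (r (s (u (h) (h)) (w)) (m (f) (w))))  →  (s (h) (r (s (h) (w)) (m (f) (w))))

normal form = (s (h) (r (s (h) (w)) (m (f) (w))))


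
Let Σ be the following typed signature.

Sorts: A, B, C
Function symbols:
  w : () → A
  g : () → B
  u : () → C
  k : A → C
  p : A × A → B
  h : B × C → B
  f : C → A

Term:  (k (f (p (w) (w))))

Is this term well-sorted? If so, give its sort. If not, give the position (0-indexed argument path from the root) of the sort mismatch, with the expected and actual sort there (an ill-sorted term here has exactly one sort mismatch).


      (w) : A
      (w) : A
    (p (w) (w)) : B
  (f (p (w) (w))) : ✗ arg 0 at [0, 0] has sort B, expected C

ill-sorted at position [0, 0]: expected C, got B


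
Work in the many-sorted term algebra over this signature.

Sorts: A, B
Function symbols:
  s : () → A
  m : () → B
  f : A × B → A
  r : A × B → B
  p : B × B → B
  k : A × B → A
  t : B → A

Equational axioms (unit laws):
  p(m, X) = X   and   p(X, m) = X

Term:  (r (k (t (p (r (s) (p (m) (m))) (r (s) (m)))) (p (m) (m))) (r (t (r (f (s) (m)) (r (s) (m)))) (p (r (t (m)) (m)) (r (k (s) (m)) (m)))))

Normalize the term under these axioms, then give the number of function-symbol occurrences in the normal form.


1. (r (k (t (p (r (s) (p (m) (m))) (r (s) (m)))) (p (m) (m))) (r (t (r (f (s) (m)) (r (s) (m)))) (p (r (t (m)) (m)) (r (k (s) (m)) (m)))))  →  (r (k (t (p (r (s) (m)) (r (s) (m)))) (p (m) (m))) (r (t (r (f (s) (m)) (r (s) (m)))) (p (r (t (m)) (m)) (r (k (s) (m)) (m)))))
2. (r (k (t (p (r (s) (m)) (r (s) (m)))) (p (m) (m))) (r (t (r (f (s) (m)) (r (s) (m)))) (p (r (t (m)) (m)) (r (k (s) (m)) (m)))))  →  (r (k (t (p (r (s) (m)) (r (s) (m)))) (m)) (r (t (r (f (s) (m)) (r (s) (m)))) (p (r (t (m)) (m)) (r (k (s) (m)) (m)))))
normal form: (r (k (t (p (r (s) (m)) (r (s) (m)))) (m)) (r (t (r (f (s) (m)) (r (s) (m)))) (p (r (t (m)) (m)) (r (k (s) (m)) (m)))))

size = 30


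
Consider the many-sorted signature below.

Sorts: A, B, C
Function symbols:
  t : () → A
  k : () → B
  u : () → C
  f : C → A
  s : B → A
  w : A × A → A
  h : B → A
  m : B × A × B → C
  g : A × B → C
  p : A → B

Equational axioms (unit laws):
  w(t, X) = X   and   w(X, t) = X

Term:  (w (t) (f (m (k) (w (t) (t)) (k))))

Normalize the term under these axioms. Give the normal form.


1. (w (t) (f (m (k) (w (t) (t)) (k))))  →  (f (m (k) (w (t) (t)) (k)))
2. (f (m (k) (w (t) (t)) (k)))  →  (f (m (k) (t) (k)))

normal form = (f (m (k) (t) (k)))


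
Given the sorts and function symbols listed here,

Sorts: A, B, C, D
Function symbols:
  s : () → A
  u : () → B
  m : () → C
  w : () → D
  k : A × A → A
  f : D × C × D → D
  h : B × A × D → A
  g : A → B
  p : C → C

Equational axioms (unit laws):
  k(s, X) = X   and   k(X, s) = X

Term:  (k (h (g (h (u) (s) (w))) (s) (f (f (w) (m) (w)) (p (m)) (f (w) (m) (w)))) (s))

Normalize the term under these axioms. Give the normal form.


1. (k (h (g (h (u) (s) (w))) (s) (f (f (w) (m) (w)) (p (m)) (f (w) (m) (w)))) (s))  →  (h (g (h (u) (s) (w))) (s) (f (f (w) (m) (w)) (p (m)) (f (w) (m) (w))))

normal form = (h (g (h (u) (s) (w))) (s) (f (f (w) (m) (w)) (p (m)) (f (w) (m) (w))))


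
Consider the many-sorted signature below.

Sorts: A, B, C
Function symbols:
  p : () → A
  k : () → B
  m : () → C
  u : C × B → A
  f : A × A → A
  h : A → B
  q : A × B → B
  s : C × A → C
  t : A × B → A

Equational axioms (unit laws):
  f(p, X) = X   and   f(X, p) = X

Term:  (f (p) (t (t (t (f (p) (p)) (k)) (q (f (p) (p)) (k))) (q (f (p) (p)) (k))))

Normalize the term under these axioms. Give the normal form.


normal form = (t (t (t (p) (k)) (q (p) (k))) (q (p) (k)))

1. (f (p) (t (t (t (f (p) (p)) (k)) (q (f (p) (p)) (k))) (q (f (p) (p)) (k))))  →  (t (t (t (f (p) (p)) (k)) (q (f (p) (p)) (k))) (q (f (p) (p)) (k)))
2. (t (t (t (f (p) (p)) (k)) (q (f (p) (p)) (k))) (q (f (p) (p)) (k)))  →  (t (t (t (p) (k)) (q (f (p) (p)) (k))) (q (f (p) (p)) (k)))
3. (t (t (t (p) (k)) (q (f (p) (p)) (k))) (q (f (p) (p)) (k)))  →  (t (t (t (p) (k)) (q (p) (k))) (q (f (p) (p)) (k)))
4. (t (t (t (p) (k)) (q (p) (k))) (q (f (p) (p)) (k)))  →  (t (t (t (p) (k)) (q (p) (k))) (q (p) (k)))


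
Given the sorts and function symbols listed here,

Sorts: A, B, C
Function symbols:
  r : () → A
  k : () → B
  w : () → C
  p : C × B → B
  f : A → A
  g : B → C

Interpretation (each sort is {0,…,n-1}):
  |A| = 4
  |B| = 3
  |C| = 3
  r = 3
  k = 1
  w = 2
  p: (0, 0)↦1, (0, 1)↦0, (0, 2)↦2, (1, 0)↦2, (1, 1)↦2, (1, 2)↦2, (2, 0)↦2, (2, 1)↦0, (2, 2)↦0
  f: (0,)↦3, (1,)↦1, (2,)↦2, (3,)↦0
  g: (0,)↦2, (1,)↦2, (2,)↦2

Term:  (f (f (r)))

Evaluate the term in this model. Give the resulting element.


value = 3

  r = 3
  (f (r)) = f(3,) = 0
  (f (f (r))) = f(0,) = 3


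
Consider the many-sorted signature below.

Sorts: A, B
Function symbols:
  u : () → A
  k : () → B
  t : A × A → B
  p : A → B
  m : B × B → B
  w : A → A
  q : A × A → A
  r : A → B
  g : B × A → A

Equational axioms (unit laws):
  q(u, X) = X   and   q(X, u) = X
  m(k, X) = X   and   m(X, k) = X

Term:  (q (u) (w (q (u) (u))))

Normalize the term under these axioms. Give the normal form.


1. (q (u) (w (q (u) (u))))  →  (w (q (u) (u)))
2. (w (q (u) (u)))  →  (w (u))

normal form = (w (u))
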